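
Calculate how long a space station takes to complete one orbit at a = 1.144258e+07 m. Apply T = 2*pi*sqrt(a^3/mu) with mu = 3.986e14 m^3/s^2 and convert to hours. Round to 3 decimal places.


Step 1: a^3 / mu = 1.498207e+21 / 3.986e14 = 3.758673e+06
Step 2: sqrt(3.758673e+06) = 1938.7298 s
Step 3: T = 2*pi * 1938.7298 = 12181.4 s
Step 4: T in hours = 12181.4 / 3600 = 3.384 hours

3.384


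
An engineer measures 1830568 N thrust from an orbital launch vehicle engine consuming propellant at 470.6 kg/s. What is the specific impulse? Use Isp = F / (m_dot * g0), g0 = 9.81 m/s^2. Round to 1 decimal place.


Step 1: m_dot * g0 = 470.6 * 9.81 = 4616.59
Step 2: Isp = 1830568 / 4616.59 = 396.5 s

396.5


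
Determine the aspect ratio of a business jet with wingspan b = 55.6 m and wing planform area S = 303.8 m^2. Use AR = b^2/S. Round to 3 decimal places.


Step 1: b^2 = 55.6^2 = 3091.36
Step 2: AR = 3091.36 / 303.8 = 10.176

10.176


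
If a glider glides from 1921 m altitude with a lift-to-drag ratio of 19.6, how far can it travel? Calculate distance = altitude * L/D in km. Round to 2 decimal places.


Step 1: Glide distance = altitude * L/D = 1921 * 19.6 = 37651.6 m
Step 2: Convert to km: 37651.6 / 1000 = 37.65 km

37.65


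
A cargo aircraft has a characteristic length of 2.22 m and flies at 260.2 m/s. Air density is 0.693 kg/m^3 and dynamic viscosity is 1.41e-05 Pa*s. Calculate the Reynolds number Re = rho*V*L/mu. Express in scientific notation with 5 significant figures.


Step 1: Numerator = rho * V * L = 0.693 * 260.2 * 2.22 = 400.307292
Step 2: Re = 400.307292 / 1.41e-05
Step 3: Re = 2.8391e+07

2.8391e+07


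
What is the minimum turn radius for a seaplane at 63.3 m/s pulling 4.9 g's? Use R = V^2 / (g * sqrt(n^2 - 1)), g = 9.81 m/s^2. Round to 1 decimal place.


Step 1: V^2 = 63.3^2 = 4006.89
Step 2: n^2 - 1 = 4.9^2 - 1 = 23.01
Step 3: sqrt(23.01) = 4.796874
Step 4: R = 4006.89 / (9.81 * 4.796874) = 85.1 m

85.1


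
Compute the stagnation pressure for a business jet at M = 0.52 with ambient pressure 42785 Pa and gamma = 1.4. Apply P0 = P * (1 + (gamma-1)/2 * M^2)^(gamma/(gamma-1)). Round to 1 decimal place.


Step 1: (gamma-1)/2 * M^2 = 0.2 * 0.2704 = 0.05408
Step 2: 1 + 0.05408 = 1.05408
Step 3: Exponent gamma/(gamma-1) = 3.5
Step 4: P0 = 42785 * 1.05408^3.5 = 51445.7 Pa

51445.7


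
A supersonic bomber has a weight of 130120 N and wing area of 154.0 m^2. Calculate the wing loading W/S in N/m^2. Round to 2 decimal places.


Step 1: Wing loading = W / S = 130120 / 154.0
Step 2: Wing loading = 844.94 N/m^2

844.94


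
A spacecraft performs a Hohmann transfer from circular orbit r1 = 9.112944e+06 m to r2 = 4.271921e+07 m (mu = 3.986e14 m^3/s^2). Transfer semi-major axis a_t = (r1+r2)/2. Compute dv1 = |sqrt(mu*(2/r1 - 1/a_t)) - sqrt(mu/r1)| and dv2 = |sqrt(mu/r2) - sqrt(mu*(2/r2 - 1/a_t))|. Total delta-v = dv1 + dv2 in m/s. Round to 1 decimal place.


Step 1: Transfer semi-major axis a_t = (9.112944e+06 + 4.271921e+07) / 2 = 2.591608e+07 m
Step 2: v1 (circular at r1) = sqrt(mu/r1) = 6613.62 m/s
Step 3: v_t1 = sqrt(mu*(2/r1 - 1/a_t)) = 8491.15 m/s
Step 4: dv1 = |8491.15 - 6613.62| = 1877.52 m/s
Step 5: v2 (circular at r2) = 3054.62 m/s, v_t2 = 1811.35 m/s
Step 6: dv2 = |3054.62 - 1811.35| = 1243.27 m/s
Step 7: Total delta-v = 1877.52 + 1243.27 = 3120.8 m/s

3120.8


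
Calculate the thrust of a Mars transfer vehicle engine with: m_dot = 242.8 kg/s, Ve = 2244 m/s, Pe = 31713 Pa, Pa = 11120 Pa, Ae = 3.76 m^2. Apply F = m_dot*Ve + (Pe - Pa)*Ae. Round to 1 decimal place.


Step 1: Momentum thrust = m_dot * Ve = 242.8 * 2244 = 544843.2 N
Step 2: Pressure thrust = (Pe - Pa) * Ae = (31713 - 11120) * 3.76 = 77429.68 N
Step 3: Total thrust F = 544843.2 + 77429.68 = 622272.9 N

622272.9


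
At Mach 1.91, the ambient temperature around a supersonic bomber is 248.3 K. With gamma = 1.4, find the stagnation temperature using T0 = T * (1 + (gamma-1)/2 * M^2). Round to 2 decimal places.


Step 1: (gamma-1)/2 = 0.2
Step 2: M^2 = 3.6481
Step 3: 1 + 0.2 * 3.6481 = 1.72962
Step 4: T0 = 248.3 * 1.72962 = 429.46 K

429.46


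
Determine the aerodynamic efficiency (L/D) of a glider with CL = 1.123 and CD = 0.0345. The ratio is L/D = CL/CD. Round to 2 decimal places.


Step 1: L/D = CL / CD = 1.123 / 0.0345
Step 2: L/D = 32.55

32.55


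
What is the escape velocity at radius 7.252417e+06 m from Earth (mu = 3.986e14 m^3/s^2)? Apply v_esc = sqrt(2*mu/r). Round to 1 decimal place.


Step 1: 2*mu/r = 2 * 3.986e14 / 7.252417e+06 = 109921974.9774
Step 2: v_esc = sqrt(109921974.9774) = 10484.4 m/s

10484.4


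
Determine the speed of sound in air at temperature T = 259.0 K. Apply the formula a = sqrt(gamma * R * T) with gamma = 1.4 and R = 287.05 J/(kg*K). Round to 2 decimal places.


Step 1: gamma * R * T = 1.4 * 287.05 * 259.0 = 104084.33
Step 2: a = sqrt(104084.33) = 322.62 m/s

322.62


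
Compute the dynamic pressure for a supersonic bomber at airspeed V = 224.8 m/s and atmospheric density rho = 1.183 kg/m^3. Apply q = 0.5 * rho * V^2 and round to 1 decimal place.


Step 1: V^2 = 224.8^2 = 50535.04
Step 2: q = 0.5 * 1.183 * 50535.04
Step 3: q = 29891.5 Pa

29891.5


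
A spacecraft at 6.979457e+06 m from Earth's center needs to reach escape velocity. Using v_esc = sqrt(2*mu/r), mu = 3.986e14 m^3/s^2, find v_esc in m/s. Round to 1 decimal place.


Step 1: 2*mu/r = 2 * 3.986e14 / 6.979457e+06 = 114220920.0515
Step 2: v_esc = sqrt(114220920.0515) = 10687.4 m/s

10687.4


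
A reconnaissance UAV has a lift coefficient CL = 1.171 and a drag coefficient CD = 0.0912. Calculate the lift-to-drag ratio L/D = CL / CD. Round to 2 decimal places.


Step 1: L/D = CL / CD = 1.171 / 0.0912
Step 2: L/D = 12.84

12.84


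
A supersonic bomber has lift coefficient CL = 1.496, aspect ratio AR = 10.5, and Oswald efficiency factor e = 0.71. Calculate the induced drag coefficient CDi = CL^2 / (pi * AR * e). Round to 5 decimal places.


Step 1: CL^2 = 1.496^2 = 2.238016
Step 2: pi * AR * e = 3.14159 * 10.5 * 0.71 = 23.420573
Step 3: CDi = 2.238016 / 23.420573 = 0.09556

0.09556


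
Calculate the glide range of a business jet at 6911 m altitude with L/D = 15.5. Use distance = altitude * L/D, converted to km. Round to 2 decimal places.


Step 1: Glide distance = altitude * L/D = 6911 * 15.5 = 107120.5 m
Step 2: Convert to km: 107120.5 / 1000 = 107.12 km

107.12


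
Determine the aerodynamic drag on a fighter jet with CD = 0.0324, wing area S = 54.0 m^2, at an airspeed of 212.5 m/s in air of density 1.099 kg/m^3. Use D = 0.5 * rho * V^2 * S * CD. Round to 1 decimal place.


Step 1: Dynamic pressure q = 0.5 * 1.099 * 212.5^2 = 24813.3594 Pa
Step 2: Drag D = q * S * CD = 24813.3594 * 54.0 * 0.0324
Step 3: D = 43413.5 N

43413.5


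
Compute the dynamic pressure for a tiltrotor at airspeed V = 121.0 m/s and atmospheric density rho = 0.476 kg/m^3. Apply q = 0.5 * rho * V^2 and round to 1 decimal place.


Step 1: V^2 = 121.0^2 = 14641.0
Step 2: q = 0.5 * 0.476 * 14641.0
Step 3: q = 3484.6 Pa

3484.6


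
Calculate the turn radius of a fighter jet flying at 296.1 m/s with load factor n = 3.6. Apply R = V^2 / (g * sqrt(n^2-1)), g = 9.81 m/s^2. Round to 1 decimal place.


Step 1: V^2 = 296.1^2 = 87675.21
Step 2: n^2 - 1 = 3.6^2 - 1 = 11.96
Step 3: sqrt(11.96) = 3.458323
Step 4: R = 87675.21 / (9.81 * 3.458323) = 2584.3 m

2584.3


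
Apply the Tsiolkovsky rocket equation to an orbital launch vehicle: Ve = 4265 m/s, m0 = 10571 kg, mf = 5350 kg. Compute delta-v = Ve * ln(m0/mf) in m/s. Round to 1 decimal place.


Step 1: Mass ratio m0/mf = 10571 / 5350 = 1.975888
Step 2: ln(1.975888) = 0.681018
Step 3: delta-v = 4265 * 0.681018 = 2904.5 m/s

2904.5


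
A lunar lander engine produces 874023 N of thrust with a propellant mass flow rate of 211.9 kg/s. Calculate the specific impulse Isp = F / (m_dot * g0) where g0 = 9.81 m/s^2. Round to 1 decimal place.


Step 1: m_dot * g0 = 211.9 * 9.81 = 2078.74
Step 2: Isp = 874023 / 2078.74 = 420.5 s

420.5


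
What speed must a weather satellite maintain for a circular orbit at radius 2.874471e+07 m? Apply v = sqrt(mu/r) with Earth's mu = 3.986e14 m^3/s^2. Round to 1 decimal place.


Step 1: mu / r = 3.986e14 / 2.874471e+07 = 13866899.3356
Step 2: v = sqrt(13866899.3356) = 3723.8 m/s

3723.8


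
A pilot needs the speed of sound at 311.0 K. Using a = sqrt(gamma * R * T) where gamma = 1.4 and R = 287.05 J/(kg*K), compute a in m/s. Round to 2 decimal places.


Step 1: gamma * R * T = 1.4 * 287.05 * 311.0 = 124981.57
Step 2: a = sqrt(124981.57) = 353.53 m/s

353.53


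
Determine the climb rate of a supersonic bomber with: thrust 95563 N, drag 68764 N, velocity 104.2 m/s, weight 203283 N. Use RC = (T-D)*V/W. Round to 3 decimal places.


Step 1: Excess thrust = T - D = 95563 - 68764 = 26799 N
Step 2: Excess power = 26799 * 104.2 = 2792455.8 W
Step 3: RC = 2792455.8 / 203283 = 13.737 m/s

13.737


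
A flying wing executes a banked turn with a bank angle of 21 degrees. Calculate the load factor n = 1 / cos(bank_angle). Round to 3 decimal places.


Step 1: Convert 21 degrees to radians = 0.366519
Step 2: cos(21 deg) = 0.93358
Step 3: n = 1 / 0.93358 = 1.071

1.071


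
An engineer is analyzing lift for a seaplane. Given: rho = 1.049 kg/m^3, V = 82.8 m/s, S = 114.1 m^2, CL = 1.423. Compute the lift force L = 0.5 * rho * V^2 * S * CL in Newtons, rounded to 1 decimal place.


Step 1: Calculate dynamic pressure q = 0.5 * 1.049 * 82.8^2 = 0.5 * 1.049 * 6855.84 = 3595.8881 Pa
Step 2: Multiply by wing area and lift coefficient: L = 3595.8881 * 114.1 * 1.423
Step 3: L = 410290.8299 * 1.423 = 583843.9 N

583843.9


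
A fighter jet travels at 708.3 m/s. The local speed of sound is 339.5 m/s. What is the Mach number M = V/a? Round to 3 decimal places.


Step 1: M = V / a = 708.3 / 339.5
Step 2: M = 2.086

2.086


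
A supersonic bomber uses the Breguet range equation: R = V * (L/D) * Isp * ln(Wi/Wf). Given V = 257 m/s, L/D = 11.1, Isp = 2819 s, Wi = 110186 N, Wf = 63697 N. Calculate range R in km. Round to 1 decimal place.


Step 1: Coefficient = V * (L/D) * Isp = 257 * 11.1 * 2819 = 8041761.3 m
Step 2: Wi/Wf = 110186 / 63697 = 1.729846
Step 3: ln(1.729846) = 0.548032
Step 4: R = 8041761.3 * 0.548032 = 4407145.6 m = 4407.1 km

4407.1


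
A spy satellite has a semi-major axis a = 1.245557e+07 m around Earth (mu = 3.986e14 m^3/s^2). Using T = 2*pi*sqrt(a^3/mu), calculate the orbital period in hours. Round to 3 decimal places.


Step 1: a^3 / mu = 1.932372e+21 / 3.986e14 = 4.847899e+06
Step 2: sqrt(4.847899e+06) = 2201.7944 s
Step 3: T = 2*pi * 2201.7944 = 13834.28 s
Step 4: T in hours = 13834.28 / 3600 = 3.843 hours

3.843


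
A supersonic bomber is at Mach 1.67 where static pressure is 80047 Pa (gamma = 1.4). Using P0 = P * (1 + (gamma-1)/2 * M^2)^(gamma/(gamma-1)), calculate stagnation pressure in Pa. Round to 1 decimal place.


Step 1: (gamma-1)/2 * M^2 = 0.2 * 2.7889 = 0.55778
Step 2: 1 + 0.55778 = 1.55778
Step 3: Exponent gamma/(gamma-1) = 3.5
Step 4: P0 = 80047 * 1.55778^3.5 = 377673.5 Pa

377673.5


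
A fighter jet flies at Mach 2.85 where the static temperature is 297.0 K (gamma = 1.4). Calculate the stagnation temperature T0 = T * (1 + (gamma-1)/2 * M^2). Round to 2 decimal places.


Step 1: (gamma-1)/2 = 0.2
Step 2: M^2 = 8.1225
Step 3: 1 + 0.2 * 8.1225 = 2.6245
Step 4: T0 = 297.0 * 2.6245 = 779.48 K

779.48


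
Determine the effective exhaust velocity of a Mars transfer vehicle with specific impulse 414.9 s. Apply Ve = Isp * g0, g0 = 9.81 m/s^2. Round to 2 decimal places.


Step 1: Ve = Isp * g0 = 414.9 * 9.81
Step 2: Ve = 4070.17 m/s

4070.17


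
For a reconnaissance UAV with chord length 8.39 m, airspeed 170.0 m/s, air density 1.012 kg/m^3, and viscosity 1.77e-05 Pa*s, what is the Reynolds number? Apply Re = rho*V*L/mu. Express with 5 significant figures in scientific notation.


Step 1: Numerator = rho * V * L = 1.012 * 170.0 * 8.39 = 1443.4156
Step 2: Re = 1443.4156 / 1.77e-05
Step 3: Re = 8.1549e+07

8.1549e+07


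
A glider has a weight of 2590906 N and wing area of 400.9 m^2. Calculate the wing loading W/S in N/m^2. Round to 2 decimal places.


Step 1: Wing loading = W / S = 2590906 / 400.9
Step 2: Wing loading = 6462.72 N/m^2

6462.72


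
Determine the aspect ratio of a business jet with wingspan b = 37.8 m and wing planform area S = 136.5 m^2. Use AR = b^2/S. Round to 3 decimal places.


Step 1: b^2 = 37.8^2 = 1428.84
Step 2: AR = 1428.84 / 136.5 = 10.468

10.468


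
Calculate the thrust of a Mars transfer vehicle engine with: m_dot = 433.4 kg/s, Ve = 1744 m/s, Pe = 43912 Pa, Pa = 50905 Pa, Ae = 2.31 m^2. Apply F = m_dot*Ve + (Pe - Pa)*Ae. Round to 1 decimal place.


Step 1: Momentum thrust = m_dot * Ve = 433.4 * 1744 = 755849.6 N
Step 2: Pressure thrust = (Pe - Pa) * Ae = (43912 - 50905) * 2.31 = -16153.83 N
Step 3: Total thrust F = 755849.6 + -16153.83 = 739695.8 N

739695.8


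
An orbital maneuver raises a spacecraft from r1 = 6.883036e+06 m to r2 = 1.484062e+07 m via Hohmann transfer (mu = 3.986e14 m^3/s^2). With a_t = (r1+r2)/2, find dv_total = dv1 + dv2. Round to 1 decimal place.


Step 1: Transfer semi-major axis a_t = (6.883036e+06 + 1.484062e+07) / 2 = 1.086183e+07 m
Step 2: v1 (circular at r1) = sqrt(mu/r1) = 7609.89 m/s
Step 3: v_t1 = sqrt(mu*(2/r1 - 1/a_t)) = 8895.15 m/s
Step 4: dv1 = |8895.15 - 7609.89| = 1285.25 m/s
Step 5: v2 (circular at r2) = 5182.54 m/s, v_t2 = 4125.54 m/s
Step 6: dv2 = |5182.54 - 4125.54| = 1057.0 m/s
Step 7: Total delta-v = 1285.25 + 1057.0 = 2342.2 m/s

2342.2


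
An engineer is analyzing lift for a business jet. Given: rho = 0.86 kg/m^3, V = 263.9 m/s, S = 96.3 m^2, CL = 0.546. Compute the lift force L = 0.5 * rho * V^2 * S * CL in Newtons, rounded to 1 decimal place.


Step 1: Calculate dynamic pressure q = 0.5 * 0.86 * 263.9^2 = 0.5 * 0.86 * 69643.21 = 29946.5803 Pa
Step 2: Multiply by wing area and lift coefficient: L = 29946.5803 * 96.3 * 0.546
Step 3: L = 2883855.6829 * 0.546 = 1574585.2 N

1574585.2


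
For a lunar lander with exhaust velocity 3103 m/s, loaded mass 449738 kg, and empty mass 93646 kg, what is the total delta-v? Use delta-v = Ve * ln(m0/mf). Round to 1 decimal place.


Step 1: Mass ratio m0/mf = 449738 / 93646 = 4.802533
Step 2: ln(4.802533) = 1.569143
Step 3: delta-v = 3103 * 1.569143 = 4869.1 m/s

4869.1


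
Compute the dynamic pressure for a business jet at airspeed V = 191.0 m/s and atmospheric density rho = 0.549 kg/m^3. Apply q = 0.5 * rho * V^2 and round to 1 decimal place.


Step 1: V^2 = 191.0^2 = 36481.0
Step 2: q = 0.5 * 0.549 * 36481.0
Step 3: q = 10014.0 Pa

10014.0


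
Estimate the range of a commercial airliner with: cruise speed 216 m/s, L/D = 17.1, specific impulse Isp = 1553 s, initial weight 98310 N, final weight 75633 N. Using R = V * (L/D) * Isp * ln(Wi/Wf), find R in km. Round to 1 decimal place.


Step 1: Coefficient = V * (L/D) * Isp = 216 * 17.1 * 1553 = 5736160.8 m
Step 2: Wi/Wf = 98310 / 75633 = 1.299829
Step 3: ln(1.299829) = 0.262233
Step 4: R = 5736160.8 * 0.262233 = 1504211.0 m = 1504.2 km

1504.2


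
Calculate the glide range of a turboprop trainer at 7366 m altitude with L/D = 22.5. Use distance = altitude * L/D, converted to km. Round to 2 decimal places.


Step 1: Glide distance = altitude * L/D = 7366 * 22.5 = 165735.0 m
Step 2: Convert to km: 165735.0 / 1000 = 165.74 km

165.74


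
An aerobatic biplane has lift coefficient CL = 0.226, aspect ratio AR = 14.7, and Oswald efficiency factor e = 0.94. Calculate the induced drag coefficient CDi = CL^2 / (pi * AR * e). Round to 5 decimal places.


Step 1: CL^2 = 0.226^2 = 0.051076
Step 2: pi * AR * e = 3.14159 * 14.7 * 0.94 = 43.410527
Step 3: CDi = 0.051076 / 43.410527 = 0.00118

0.00118


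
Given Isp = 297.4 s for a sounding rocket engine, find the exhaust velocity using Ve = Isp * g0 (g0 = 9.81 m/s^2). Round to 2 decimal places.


Step 1: Ve = Isp * g0 = 297.4 * 9.81
Step 2: Ve = 2917.49 m/s

2917.49


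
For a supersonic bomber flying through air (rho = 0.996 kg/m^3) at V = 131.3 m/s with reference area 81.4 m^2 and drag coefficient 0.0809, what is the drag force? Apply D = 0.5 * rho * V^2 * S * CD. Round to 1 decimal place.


Step 1: Dynamic pressure q = 0.5 * 0.996 * 131.3^2 = 8585.3656 Pa
Step 2: Drag D = q * S * CD = 8585.3656 * 81.4 * 0.0809
Step 3: D = 56536.9 N

56536.9


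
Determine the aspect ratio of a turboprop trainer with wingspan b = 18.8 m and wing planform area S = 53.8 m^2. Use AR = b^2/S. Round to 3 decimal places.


Step 1: b^2 = 18.8^2 = 353.44
Step 2: AR = 353.44 / 53.8 = 6.570

6.570


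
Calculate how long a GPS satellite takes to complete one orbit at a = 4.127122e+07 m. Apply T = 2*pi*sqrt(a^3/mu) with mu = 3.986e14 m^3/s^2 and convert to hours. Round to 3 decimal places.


Step 1: a^3 / mu = 7.029783e+22 / 3.986e14 = 1.763618e+08
Step 2: sqrt(1.763618e+08) = 13280.1296 s
Step 3: T = 2*pi * 13280.1296 = 83441.52 s
Step 4: T in hours = 83441.52 / 3600 = 23.178 hours

23.178


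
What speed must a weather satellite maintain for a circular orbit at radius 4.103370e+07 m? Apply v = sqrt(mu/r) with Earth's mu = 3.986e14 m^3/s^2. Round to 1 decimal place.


Step 1: mu / r = 3.986e14 / 4.103370e+07 = 9713966.8126
Step 2: v = sqrt(9713966.8126) = 3116.7 m/s

3116.7


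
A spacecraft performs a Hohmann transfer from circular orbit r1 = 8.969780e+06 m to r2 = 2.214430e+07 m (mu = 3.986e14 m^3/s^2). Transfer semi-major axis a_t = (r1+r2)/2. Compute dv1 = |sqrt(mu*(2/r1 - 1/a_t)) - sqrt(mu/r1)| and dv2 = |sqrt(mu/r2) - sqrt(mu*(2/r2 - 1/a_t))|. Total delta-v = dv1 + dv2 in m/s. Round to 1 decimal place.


Step 1: Transfer semi-major axis a_t = (8.969780e+06 + 2.214430e+07) / 2 = 1.555704e+07 m
Step 2: v1 (circular at r1) = sqrt(mu/r1) = 6666.19 m/s
Step 3: v_t1 = sqrt(mu*(2/r1 - 1/a_t)) = 7953.26 m/s
Step 4: dv1 = |7953.26 - 6666.19| = 1287.07 m/s
Step 5: v2 (circular at r2) = 4242.65 m/s, v_t2 = 3221.55 m/s
Step 6: dv2 = |4242.65 - 3221.55| = 1021.1 m/s
Step 7: Total delta-v = 1287.07 + 1021.1 = 2308.2 m/s

2308.2


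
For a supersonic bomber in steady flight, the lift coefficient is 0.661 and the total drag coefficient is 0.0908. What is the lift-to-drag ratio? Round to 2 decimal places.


Step 1: L/D = CL / CD = 0.661 / 0.0908
Step 2: L/D = 7.28

7.28


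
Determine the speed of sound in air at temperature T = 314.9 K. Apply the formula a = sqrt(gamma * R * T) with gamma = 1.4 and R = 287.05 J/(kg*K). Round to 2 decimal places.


Step 1: gamma * R * T = 1.4 * 287.05 * 314.9 = 126548.863
Step 2: a = sqrt(126548.863) = 355.74 m/s

355.74


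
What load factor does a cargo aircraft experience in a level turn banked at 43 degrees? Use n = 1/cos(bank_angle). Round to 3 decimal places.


Step 1: Convert 43 degrees to radians = 0.750492
Step 2: cos(43 deg) = 0.731354
Step 3: n = 1 / 0.731354 = 1.367

1.367


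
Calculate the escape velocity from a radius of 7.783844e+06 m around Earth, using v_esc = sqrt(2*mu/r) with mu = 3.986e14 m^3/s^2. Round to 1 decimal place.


Step 1: 2*mu/r = 2 * 3.986e14 / 7.783844e+06 = 102417263.2442
Step 2: v_esc = sqrt(102417263.2442) = 10120.1 m/s

10120.1


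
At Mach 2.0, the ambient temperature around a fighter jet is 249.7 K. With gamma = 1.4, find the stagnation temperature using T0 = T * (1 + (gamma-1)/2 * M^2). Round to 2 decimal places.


Step 1: (gamma-1)/2 = 0.2
Step 2: M^2 = 4.0
Step 3: 1 + 0.2 * 4.0 = 1.8
Step 4: T0 = 249.7 * 1.8 = 449.46 K

449.46


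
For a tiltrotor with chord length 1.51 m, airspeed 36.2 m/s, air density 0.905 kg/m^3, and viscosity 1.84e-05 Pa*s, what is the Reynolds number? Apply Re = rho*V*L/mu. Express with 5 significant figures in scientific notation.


Step 1: Numerator = rho * V * L = 0.905 * 36.2 * 1.51 = 49.46911
Step 2: Re = 49.46911 / 1.84e-05
Step 3: Re = 2.6885e+06

2.6885e+06


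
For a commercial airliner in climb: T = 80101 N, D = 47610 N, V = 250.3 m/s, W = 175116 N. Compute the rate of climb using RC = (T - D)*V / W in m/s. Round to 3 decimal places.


Step 1: Excess thrust = T - D = 80101 - 47610 = 32491 N
Step 2: Excess power = 32491 * 250.3 = 8132497.3 W
Step 3: RC = 8132497.3 / 175116 = 46.441 m/s

46.441


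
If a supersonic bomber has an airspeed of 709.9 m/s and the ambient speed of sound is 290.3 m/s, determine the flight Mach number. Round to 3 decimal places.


Step 1: M = V / a = 709.9 / 290.3
Step 2: M = 2.445

2.445


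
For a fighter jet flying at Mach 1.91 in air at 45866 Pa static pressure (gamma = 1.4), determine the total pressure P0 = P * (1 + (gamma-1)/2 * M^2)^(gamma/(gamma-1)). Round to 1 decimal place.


Step 1: (gamma-1)/2 * M^2 = 0.2 * 3.6481 = 0.72962
Step 2: 1 + 0.72962 = 1.72962
Step 3: Exponent gamma/(gamma-1) = 3.5
Step 4: P0 = 45866 * 1.72962^3.5 = 312117.6 Pa

312117.6


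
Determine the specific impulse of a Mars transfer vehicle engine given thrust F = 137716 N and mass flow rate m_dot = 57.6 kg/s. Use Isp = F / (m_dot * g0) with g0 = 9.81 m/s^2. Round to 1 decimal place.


Step 1: m_dot * g0 = 57.6 * 9.81 = 565.06
Step 2: Isp = 137716 / 565.06 = 243.7 s

243.7


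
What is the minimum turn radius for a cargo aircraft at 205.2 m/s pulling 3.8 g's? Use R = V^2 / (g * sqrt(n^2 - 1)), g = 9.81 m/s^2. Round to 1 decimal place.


Step 1: V^2 = 205.2^2 = 42107.04
Step 2: n^2 - 1 = 3.8^2 - 1 = 13.44
Step 3: sqrt(13.44) = 3.666061
Step 4: R = 42107.04 / (9.81 * 3.666061) = 1170.8 m

1170.8


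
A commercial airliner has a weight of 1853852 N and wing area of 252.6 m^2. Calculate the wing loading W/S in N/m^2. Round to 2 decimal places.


Step 1: Wing loading = W / S = 1853852 / 252.6
Step 2: Wing loading = 7339.08 N/m^2

7339.08


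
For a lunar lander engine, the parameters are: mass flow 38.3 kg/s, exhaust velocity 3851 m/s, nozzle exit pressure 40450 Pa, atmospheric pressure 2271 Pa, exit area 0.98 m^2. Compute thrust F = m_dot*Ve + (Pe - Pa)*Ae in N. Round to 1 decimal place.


Step 1: Momentum thrust = m_dot * Ve = 38.3 * 3851 = 147493.3 N
Step 2: Pressure thrust = (Pe - Pa) * Ae = (40450 - 2271) * 0.98 = 37415.42 N
Step 3: Total thrust F = 147493.3 + 37415.42 = 184908.7 N

184908.7


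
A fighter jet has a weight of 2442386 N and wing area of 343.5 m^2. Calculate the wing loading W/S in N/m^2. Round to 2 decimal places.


Step 1: Wing loading = W / S = 2442386 / 343.5
Step 2: Wing loading = 7110.29 N/m^2

7110.29


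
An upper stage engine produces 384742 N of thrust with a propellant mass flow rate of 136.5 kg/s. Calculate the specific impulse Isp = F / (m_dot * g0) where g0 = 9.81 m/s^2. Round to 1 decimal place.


Step 1: m_dot * g0 = 136.5 * 9.81 = 1339.07
Step 2: Isp = 384742 / 1339.07 = 287.3 s

287.3


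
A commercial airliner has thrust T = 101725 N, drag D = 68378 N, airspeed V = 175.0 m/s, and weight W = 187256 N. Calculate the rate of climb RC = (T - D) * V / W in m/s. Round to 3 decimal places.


Step 1: Excess thrust = T - D = 101725 - 68378 = 33347 N
Step 2: Excess power = 33347 * 175.0 = 5835725.0 W
Step 3: RC = 5835725.0 / 187256 = 31.164 m/s

31.164


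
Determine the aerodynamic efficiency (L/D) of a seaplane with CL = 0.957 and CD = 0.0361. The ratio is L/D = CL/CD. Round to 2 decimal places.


Step 1: L/D = CL / CD = 0.957 / 0.0361
Step 2: L/D = 26.51

26.51


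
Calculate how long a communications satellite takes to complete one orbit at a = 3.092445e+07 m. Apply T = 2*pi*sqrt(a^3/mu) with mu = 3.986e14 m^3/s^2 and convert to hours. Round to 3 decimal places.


Step 1: a^3 / mu = 2.957372e+22 / 3.986e14 = 7.419398e+07
Step 2: sqrt(7.419398e+07) = 8613.5926 s
Step 3: T = 2*pi * 8613.5926 = 54120.8 s
Step 4: T in hours = 54120.8 / 3600 = 15.034 hours

15.034


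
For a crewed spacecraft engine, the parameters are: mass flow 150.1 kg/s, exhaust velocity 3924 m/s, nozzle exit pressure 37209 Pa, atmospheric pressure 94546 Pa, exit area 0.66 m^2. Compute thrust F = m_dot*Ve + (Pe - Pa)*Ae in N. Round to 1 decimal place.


Step 1: Momentum thrust = m_dot * Ve = 150.1 * 3924 = 588992.4 N
Step 2: Pressure thrust = (Pe - Pa) * Ae = (37209 - 94546) * 0.66 = -37842.42 N
Step 3: Total thrust F = 588992.4 + -37842.42 = 551150.0 N

551150.0


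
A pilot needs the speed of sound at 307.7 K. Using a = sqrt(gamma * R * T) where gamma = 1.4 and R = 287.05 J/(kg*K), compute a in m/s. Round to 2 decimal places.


Step 1: gamma * R * T = 1.4 * 287.05 * 307.7 = 123655.399
Step 2: a = sqrt(123655.399) = 351.65 m/s

351.65


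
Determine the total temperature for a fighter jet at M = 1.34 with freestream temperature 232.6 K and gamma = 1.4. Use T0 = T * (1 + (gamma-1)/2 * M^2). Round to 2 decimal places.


Step 1: (gamma-1)/2 = 0.2
Step 2: M^2 = 1.7956
Step 3: 1 + 0.2 * 1.7956 = 1.35912
Step 4: T0 = 232.6 * 1.35912 = 316.13 K

316.13


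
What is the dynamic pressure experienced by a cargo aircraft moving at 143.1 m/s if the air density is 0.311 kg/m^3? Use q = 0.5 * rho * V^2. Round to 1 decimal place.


Step 1: V^2 = 143.1^2 = 20477.61
Step 2: q = 0.5 * 0.311 * 20477.61
Step 3: q = 3184.3 Pa

3184.3


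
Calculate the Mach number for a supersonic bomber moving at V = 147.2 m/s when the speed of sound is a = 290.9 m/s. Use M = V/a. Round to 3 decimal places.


Step 1: M = V / a = 147.2 / 290.9
Step 2: M = 0.506

0.506


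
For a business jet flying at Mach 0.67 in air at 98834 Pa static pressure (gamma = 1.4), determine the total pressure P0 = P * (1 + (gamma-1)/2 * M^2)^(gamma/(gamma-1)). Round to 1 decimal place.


Step 1: (gamma-1)/2 * M^2 = 0.2 * 0.4489 = 0.08978
Step 2: 1 + 0.08978 = 1.08978
Step 3: Exponent gamma/(gamma-1) = 3.5
Step 4: P0 = 98834 * 1.08978^3.5 = 133534.1 Pa

133534.1


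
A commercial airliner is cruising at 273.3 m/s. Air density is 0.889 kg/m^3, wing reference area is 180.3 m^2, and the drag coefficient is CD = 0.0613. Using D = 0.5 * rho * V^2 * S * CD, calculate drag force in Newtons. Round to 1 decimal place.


Step 1: Dynamic pressure q = 0.5 * 0.889 * 273.3^2 = 33200.9896 Pa
Step 2: Drag D = q * S * CD = 33200.9896 * 180.3 * 0.0613
Step 3: D = 366950.3 N

366950.3


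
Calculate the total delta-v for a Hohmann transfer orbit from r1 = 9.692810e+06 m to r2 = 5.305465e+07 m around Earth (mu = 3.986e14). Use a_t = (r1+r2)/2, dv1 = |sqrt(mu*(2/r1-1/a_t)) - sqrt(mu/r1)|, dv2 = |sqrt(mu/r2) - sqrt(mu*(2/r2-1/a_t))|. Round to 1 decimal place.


Step 1: Transfer semi-major axis a_t = (9.692810e+06 + 5.305465e+07) / 2 = 3.137373e+07 m
Step 2: v1 (circular at r1) = sqrt(mu/r1) = 6412.74 m/s
Step 3: v_t1 = sqrt(mu*(2/r1 - 1/a_t)) = 8339.16 m/s
Step 4: dv1 = |8339.16 - 6412.74| = 1926.42 m/s
Step 5: v2 (circular at r2) = 2740.99 m/s, v_t2 = 1523.52 m/s
Step 6: dv2 = |2740.99 - 1523.52| = 1217.46 m/s
Step 7: Total delta-v = 1926.42 + 1217.46 = 3143.9 m/s

3143.9


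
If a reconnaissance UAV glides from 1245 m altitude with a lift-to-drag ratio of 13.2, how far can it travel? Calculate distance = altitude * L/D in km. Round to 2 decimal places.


Step 1: Glide distance = altitude * L/D = 1245 * 13.2 = 16434.0 m
Step 2: Convert to km: 16434.0 / 1000 = 16.43 km

16.43


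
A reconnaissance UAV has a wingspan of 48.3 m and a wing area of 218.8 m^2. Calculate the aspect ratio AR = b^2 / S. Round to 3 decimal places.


Step 1: b^2 = 48.3^2 = 2332.89
Step 2: AR = 2332.89 / 218.8 = 10.662

10.662


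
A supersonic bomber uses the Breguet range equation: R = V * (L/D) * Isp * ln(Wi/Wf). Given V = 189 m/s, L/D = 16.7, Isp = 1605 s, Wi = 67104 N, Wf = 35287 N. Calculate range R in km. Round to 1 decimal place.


Step 1: Coefficient = V * (L/D) * Isp = 189 * 16.7 * 1605 = 5065861.5 m
Step 2: Wi/Wf = 67104 / 35287 = 1.901664
Step 3: ln(1.901664) = 0.642729
Step 4: R = 5065861.5 * 0.642729 = 3255976.3 m = 3256.0 km

3256.0


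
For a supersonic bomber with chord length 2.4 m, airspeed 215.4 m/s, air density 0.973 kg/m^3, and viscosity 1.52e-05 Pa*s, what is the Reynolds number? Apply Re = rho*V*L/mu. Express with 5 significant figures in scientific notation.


Step 1: Numerator = rho * V * L = 0.973 * 215.4 * 2.4 = 503.00208
Step 2: Re = 503.00208 / 1.52e-05
Step 3: Re = 3.3092e+07

3.3092e+07


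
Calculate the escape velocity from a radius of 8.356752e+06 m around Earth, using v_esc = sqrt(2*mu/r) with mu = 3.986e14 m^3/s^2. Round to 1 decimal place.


Step 1: 2*mu/r = 2 * 3.986e14 / 8.356752e+06 = 95395914.585
Step 2: v_esc = sqrt(95395914.585) = 9767.1 m/s

9767.1


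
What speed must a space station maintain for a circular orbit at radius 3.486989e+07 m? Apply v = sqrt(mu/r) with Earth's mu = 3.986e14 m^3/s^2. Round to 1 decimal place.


Step 1: mu / r = 3.986e14 / 3.486989e+07 = 11431065.5984
Step 2: v = sqrt(11431065.5984) = 3381.0 m/s

3381.0


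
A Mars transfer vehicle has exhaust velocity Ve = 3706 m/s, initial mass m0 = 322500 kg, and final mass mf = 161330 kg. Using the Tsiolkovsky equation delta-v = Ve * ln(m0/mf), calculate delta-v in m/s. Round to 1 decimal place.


Step 1: Mass ratio m0/mf = 322500 / 161330 = 1.999008
Step 2: ln(1.999008) = 0.692651
Step 3: delta-v = 3706 * 0.692651 = 2567.0 m/s

2567.0


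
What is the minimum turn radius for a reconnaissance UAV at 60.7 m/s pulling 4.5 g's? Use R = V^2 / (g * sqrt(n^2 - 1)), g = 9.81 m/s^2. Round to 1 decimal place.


Step 1: V^2 = 60.7^2 = 3684.49
Step 2: n^2 - 1 = 4.5^2 - 1 = 19.25
Step 3: sqrt(19.25) = 4.387482
Step 4: R = 3684.49 / (9.81 * 4.387482) = 85.6 m

85.6


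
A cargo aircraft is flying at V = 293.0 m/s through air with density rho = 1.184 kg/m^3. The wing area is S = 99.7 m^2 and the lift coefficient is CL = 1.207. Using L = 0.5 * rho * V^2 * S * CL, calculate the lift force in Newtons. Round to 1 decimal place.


Step 1: Calculate dynamic pressure q = 0.5 * 1.184 * 293.0^2 = 0.5 * 1.184 * 85849.0 = 50822.608 Pa
Step 2: Multiply by wing area and lift coefficient: L = 50822.608 * 99.7 * 1.207
Step 3: L = 5067014.0176 * 1.207 = 6115885.9 N

6115885.9


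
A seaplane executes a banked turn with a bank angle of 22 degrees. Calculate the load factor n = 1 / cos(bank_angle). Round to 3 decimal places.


Step 1: Convert 22 degrees to radians = 0.383972
Step 2: cos(22 deg) = 0.927184
Step 3: n = 1 / 0.927184 = 1.079

1.079


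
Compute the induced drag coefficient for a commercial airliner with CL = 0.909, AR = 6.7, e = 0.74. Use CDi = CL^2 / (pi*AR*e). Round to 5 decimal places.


Step 1: CL^2 = 0.909^2 = 0.826281
Step 2: pi * AR * e = 3.14159 * 6.7 * 0.74 = 15.576016
Step 3: CDi = 0.826281 / 15.576016 = 0.05305

0.05305


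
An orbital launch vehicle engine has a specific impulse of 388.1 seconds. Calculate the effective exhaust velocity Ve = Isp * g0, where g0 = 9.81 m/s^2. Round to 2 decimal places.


Step 1: Ve = Isp * g0 = 388.1 * 9.81
Step 2: Ve = 3807.26 m/s

3807.26


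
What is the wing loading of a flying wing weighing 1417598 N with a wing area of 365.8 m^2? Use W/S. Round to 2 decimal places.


Step 1: Wing loading = W / S = 1417598 / 365.8
Step 2: Wing loading = 3875.34 N/m^2

3875.34


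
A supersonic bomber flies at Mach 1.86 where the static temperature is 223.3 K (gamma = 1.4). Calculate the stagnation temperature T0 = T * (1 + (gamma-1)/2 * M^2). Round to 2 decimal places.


Step 1: (gamma-1)/2 = 0.2
Step 2: M^2 = 3.4596
Step 3: 1 + 0.2 * 3.4596 = 1.69192
Step 4: T0 = 223.3 * 1.69192 = 377.81 K

377.81


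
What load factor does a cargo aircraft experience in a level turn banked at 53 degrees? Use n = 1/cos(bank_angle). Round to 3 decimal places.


Step 1: Convert 53 degrees to radians = 0.925025
Step 2: cos(53 deg) = 0.601815
Step 3: n = 1 / 0.601815 = 1.662

1.662


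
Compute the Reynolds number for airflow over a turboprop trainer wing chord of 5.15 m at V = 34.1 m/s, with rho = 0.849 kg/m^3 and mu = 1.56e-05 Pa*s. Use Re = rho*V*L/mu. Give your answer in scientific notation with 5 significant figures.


Step 1: Numerator = rho * V * L = 0.849 * 34.1 * 5.15 = 149.097135
Step 2: Re = 149.097135 / 1.56e-05
Step 3: Re = 9.5575e+06

9.5575e+06


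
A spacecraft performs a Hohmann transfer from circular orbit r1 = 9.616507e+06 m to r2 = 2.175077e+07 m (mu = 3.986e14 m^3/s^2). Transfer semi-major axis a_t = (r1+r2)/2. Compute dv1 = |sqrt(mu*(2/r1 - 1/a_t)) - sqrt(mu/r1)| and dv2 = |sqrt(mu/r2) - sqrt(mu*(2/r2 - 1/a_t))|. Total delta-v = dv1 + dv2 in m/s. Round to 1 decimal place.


Step 1: Transfer semi-major axis a_t = (9.616507e+06 + 2.175077e+07) / 2 = 1.568364e+07 m
Step 2: v1 (circular at r1) = sqrt(mu/r1) = 6438.13 m/s
Step 3: v_t1 = sqrt(mu*(2/r1 - 1/a_t)) = 7581.83 m/s
Step 4: dv1 = |7581.83 - 6438.13| = 1143.69 m/s
Step 5: v2 (circular at r2) = 4280.86 m/s, v_t2 = 3352.1 m/s
Step 6: dv2 = |4280.86 - 3352.1| = 928.77 m/s
Step 7: Total delta-v = 1143.69 + 928.77 = 2072.5 m/s

2072.5


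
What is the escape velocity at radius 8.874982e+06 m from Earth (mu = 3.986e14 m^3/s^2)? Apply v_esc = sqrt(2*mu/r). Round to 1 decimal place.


Step 1: 2*mu/r = 2 * 3.986e14 / 8.874982e+06 = 89825534.294
Step 2: v_esc = sqrt(89825534.294) = 9477.6 m/s

9477.6


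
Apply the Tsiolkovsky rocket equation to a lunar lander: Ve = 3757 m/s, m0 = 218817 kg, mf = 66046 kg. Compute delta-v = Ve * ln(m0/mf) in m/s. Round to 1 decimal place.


Step 1: Mass ratio m0/mf = 218817 / 66046 = 3.3131
Step 2: ln(3.3131) = 1.197884
Step 3: delta-v = 3757 * 1.197884 = 4500.5 m/s

4500.5


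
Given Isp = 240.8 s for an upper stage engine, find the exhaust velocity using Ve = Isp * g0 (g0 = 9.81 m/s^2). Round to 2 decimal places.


Step 1: Ve = Isp * g0 = 240.8 * 9.81
Step 2: Ve = 2362.25 m/s

2362.25


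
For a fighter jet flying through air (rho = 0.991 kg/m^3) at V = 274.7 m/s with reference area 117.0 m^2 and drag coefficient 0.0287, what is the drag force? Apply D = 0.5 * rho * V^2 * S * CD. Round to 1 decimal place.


Step 1: Dynamic pressure q = 0.5 * 0.991 * 274.7^2 = 37390.4746 Pa
Step 2: Drag D = q * S * CD = 37390.4746 * 117.0 * 0.0287
Step 3: D = 125553.5 N

125553.5


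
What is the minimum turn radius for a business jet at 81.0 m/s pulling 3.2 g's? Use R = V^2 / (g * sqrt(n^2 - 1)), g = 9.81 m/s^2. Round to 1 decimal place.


Step 1: V^2 = 81.0^2 = 6561.0
Step 2: n^2 - 1 = 3.2^2 - 1 = 9.24
Step 3: sqrt(9.24) = 3.039737
Step 4: R = 6561.0 / (9.81 * 3.039737) = 220.0 m

220.0


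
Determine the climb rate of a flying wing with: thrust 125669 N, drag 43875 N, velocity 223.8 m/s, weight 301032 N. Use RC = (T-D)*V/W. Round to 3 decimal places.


Step 1: Excess thrust = T - D = 125669 - 43875 = 81794 N
Step 2: Excess power = 81794 * 223.8 = 18305497.2 W
Step 3: RC = 18305497.2 / 301032 = 60.809 m/s

60.809


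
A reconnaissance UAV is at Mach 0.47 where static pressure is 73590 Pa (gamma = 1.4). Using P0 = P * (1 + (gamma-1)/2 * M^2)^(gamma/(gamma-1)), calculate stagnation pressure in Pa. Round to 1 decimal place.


Step 1: (gamma-1)/2 * M^2 = 0.2 * 0.2209 = 0.04418
Step 2: 1 + 0.04418 = 1.04418
Step 3: Exponent gamma/(gamma-1) = 3.5
Step 4: P0 = 73590 * 1.04418^3.5 = 85611.6 Pa

85611.6


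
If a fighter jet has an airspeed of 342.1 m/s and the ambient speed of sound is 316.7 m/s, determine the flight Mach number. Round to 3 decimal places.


Step 1: M = V / a = 342.1 / 316.7
Step 2: M = 1.080

1.080


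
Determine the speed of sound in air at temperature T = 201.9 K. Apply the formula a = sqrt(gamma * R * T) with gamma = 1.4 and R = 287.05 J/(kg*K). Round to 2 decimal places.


Step 1: gamma * R * T = 1.4 * 287.05 * 201.9 = 81137.553
Step 2: a = sqrt(81137.553) = 284.85 m/s

284.85


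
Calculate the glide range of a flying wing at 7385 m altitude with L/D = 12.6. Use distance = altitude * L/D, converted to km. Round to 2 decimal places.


Step 1: Glide distance = altitude * L/D = 7385 * 12.6 = 93051.0 m
Step 2: Convert to km: 93051.0 / 1000 = 93.05 km

93.05


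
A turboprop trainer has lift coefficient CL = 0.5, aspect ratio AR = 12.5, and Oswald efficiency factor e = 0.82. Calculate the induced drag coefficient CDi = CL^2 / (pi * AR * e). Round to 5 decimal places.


Step 1: CL^2 = 0.5^2 = 0.25
Step 2: pi * AR * e = 3.14159 * 12.5 * 0.82 = 32.201325
Step 3: CDi = 0.25 / 32.201325 = 0.00776

0.00776


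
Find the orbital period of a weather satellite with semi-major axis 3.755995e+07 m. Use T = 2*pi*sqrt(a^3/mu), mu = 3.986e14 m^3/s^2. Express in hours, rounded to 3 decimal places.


Step 1: a^3 / mu = 5.298769e+22 / 3.986e14 = 1.329345e+08
Step 2: sqrt(1.329345e+08) = 11529.7227 s
Step 3: T = 2*pi * 11529.7227 = 72443.38 s
Step 4: T in hours = 72443.38 / 3600 = 20.123 hours

20.123


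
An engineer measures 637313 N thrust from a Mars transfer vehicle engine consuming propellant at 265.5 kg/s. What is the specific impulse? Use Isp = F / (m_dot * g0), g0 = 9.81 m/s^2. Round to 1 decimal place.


Step 1: m_dot * g0 = 265.5 * 9.81 = 2604.56
Step 2: Isp = 637313 / 2604.56 = 244.7 s

244.7


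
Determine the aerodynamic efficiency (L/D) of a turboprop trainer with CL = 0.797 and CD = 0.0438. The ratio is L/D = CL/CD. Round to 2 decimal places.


Step 1: L/D = CL / CD = 0.797 / 0.0438
Step 2: L/D = 18.20

18.20


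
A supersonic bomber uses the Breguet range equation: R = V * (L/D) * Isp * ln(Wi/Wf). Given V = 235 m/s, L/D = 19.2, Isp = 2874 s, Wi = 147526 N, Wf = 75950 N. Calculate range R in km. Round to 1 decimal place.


Step 1: Coefficient = V * (L/D) * Isp = 235 * 19.2 * 2874 = 12967488.0 m
Step 2: Wi/Wf = 147526 / 75950 = 1.942409
Step 3: ln(1.942409) = 0.663929
Step 4: R = 12967488.0 * 0.663929 = 8609494.0 m = 8609.5 km

8609.5


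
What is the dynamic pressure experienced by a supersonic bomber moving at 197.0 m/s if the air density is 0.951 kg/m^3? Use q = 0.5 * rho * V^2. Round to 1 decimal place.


Step 1: V^2 = 197.0^2 = 38809.0
Step 2: q = 0.5 * 0.951 * 38809.0
Step 3: q = 18453.7 Pa

18453.7


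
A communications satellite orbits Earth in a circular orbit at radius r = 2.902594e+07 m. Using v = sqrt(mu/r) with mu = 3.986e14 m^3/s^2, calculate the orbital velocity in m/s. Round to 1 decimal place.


Step 1: mu / r = 3.986e14 / 2.902594e+07 = 13732544.0623
Step 2: v = sqrt(13732544.0623) = 3705.7 m/s

3705.7


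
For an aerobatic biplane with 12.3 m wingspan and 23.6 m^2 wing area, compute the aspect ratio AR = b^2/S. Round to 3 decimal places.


Step 1: b^2 = 12.3^2 = 151.29
Step 2: AR = 151.29 / 23.6 = 6.411

6.411


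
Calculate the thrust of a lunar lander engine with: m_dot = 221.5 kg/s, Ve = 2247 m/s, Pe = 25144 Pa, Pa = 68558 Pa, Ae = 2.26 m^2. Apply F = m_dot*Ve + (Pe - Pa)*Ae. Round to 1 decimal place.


Step 1: Momentum thrust = m_dot * Ve = 221.5 * 2247 = 497710.5 N
Step 2: Pressure thrust = (Pe - Pa) * Ae = (25144 - 68558) * 2.26 = -98115.64 N
Step 3: Total thrust F = 497710.5 + -98115.64 = 399594.9 N

399594.9


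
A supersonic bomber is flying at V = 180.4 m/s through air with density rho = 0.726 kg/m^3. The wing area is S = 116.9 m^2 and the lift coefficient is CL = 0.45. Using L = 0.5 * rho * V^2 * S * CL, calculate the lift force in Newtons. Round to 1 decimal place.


Step 1: Calculate dynamic pressure q = 0.5 * 0.726 * 180.4^2 = 0.5 * 0.726 * 32544.16 = 11813.5301 Pa
Step 2: Multiply by wing area and lift coefficient: L = 11813.5301 * 116.9 * 0.45
Step 3: L = 1381001.6664 * 0.45 = 621450.7 N

621450.7


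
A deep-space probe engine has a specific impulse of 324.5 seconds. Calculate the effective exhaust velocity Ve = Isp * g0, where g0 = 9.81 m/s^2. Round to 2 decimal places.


Step 1: Ve = Isp * g0 = 324.5 * 9.81
Step 2: Ve = 3183.35 m/s

3183.35


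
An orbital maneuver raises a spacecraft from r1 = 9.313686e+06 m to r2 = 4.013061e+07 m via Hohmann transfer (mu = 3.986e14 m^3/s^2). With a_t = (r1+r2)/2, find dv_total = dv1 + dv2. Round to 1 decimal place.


Step 1: Transfer semi-major axis a_t = (9.313686e+06 + 4.013061e+07) / 2 = 2.472215e+07 m
Step 2: v1 (circular at r1) = sqrt(mu/r1) = 6541.96 m/s
Step 3: v_t1 = sqrt(mu*(2/r1 - 1/a_t)) = 8334.94 m/s
Step 4: dv1 = |8334.94 - 6541.96| = 1792.98 m/s
Step 5: v2 (circular at r2) = 3151.6 m/s, v_t2 = 1934.41 m/s
Step 6: dv2 = |3151.6 - 1934.41| = 1217.19 m/s
Step 7: Total delta-v = 1792.98 + 1217.19 = 3010.2 m/s

3010.2
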